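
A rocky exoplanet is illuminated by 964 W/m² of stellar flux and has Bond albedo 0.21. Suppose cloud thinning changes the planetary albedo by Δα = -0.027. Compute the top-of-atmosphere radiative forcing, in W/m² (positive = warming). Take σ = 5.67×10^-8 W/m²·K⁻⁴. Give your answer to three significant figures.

6.51 W/m²

The change in absorbed flux is Δ[S(1−α)/4] = −SΔα/4 = 6.507 W/m².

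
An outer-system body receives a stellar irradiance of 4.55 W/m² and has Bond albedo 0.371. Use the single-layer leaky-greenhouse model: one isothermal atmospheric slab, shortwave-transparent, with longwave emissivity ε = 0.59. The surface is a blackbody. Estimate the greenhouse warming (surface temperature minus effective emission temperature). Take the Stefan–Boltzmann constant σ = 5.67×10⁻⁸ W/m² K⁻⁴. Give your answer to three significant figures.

5.44 kelvin

At the top of the atmosphere, σT_e⁴ = S(1−α)/4 = 0.7155 W/m², giving T_e = 59.60 K.
For a single slab of emissivity ε, T_s⁴ = 2T_e⁴/(2−ε); thus T_s = 59.60·(1.418)^(1/4) = 65.04 K.
Greenhouse warming: T_s − T_e = 5.443 K.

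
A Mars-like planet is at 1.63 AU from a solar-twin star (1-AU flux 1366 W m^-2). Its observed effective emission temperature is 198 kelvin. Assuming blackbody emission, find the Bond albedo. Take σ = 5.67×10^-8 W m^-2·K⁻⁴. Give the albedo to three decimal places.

Flux at the orbit: S = 1366/(1.63)² = 514.1 W m^-2.
Energy balance: S(1−α)/4 = σT⁴, so 1−α = 4σT⁴/S.
4σT⁴ = 4·5.67×10⁻⁸·(198)⁴ = 348.6 W m^-2.
1−α = 348.6/514.1 = 0.6780, so α = 0.3220.

0.322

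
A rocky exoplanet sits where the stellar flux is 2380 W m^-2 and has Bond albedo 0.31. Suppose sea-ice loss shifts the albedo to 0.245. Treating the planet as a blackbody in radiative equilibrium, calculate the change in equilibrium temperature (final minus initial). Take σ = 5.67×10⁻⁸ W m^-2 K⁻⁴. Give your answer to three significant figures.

Initial: T₁ = [S(1−0.31)/(4σ)]^(1/4) = 291.7 K.
After:  T₂ = [2380·0.755/(4σ)]^(1/4) = 298.3 K.
ΔT = T₂ − T₁ = 6.640 K.

6.64 K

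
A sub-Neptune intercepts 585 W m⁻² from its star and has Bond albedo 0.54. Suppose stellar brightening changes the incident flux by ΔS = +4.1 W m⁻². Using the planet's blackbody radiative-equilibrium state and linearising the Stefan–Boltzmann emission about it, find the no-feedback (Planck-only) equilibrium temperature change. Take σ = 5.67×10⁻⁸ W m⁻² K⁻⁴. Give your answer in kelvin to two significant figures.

0.33 kelvin

Reference equilibrium: T_e = [S(1−α)/(4σ)]^(1/4) = 185.6 K.
TOA radiative forcing: ΔF = (1−α)ΔS/4 = 0.46·(+4.1)/4 = 0.4715 W m⁻².
The Planck feedback parameter is 4σT_e³ = 1.450 W m⁻²/K.
So ΔT₀ = 0.4715/1.450 = 0.325 K.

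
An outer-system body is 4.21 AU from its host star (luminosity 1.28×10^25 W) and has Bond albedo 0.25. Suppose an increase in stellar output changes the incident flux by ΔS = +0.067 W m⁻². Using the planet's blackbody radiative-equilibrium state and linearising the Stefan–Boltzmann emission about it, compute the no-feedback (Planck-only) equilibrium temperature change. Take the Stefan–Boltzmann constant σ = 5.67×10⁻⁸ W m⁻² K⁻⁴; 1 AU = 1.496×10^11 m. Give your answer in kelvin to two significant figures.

Orbital distance: d = 4.21 AU = 6.298×10^11 m.
Flux at the orbit: S = L/(4πd²) = 1.28×10^25/(4π·(6.30×10^11)²) = 2.568 W m⁻².
Reference equilibrium: T_e = [S(1−α)/(4σ)]^(1/4) = 53.98 K.
Only a fraction (1−α) is absorbed and it's spread over 4πR², so ΔF = (1−α)ΔS/4 = 0.01256 W m⁻².
The Planck feedback parameter is 4σT_e³ = 0.03568 W m⁻²/K.
Hence the no-feedback warming is ΔF/(4σT_e³) = 0.352 K.

0.35 K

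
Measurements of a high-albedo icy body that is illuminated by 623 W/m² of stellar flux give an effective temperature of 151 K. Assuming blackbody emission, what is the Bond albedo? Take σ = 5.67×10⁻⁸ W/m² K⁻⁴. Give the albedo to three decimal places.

Rearranging the radiative balance, α = 1 − 4σT⁴/S.
4σT⁴ = 4·5.67×10⁻⁸·(151)⁴ = 117.9 W/m².
1−α = 117.9/623.0 = 0.1893, so α = 0.8107.

0.811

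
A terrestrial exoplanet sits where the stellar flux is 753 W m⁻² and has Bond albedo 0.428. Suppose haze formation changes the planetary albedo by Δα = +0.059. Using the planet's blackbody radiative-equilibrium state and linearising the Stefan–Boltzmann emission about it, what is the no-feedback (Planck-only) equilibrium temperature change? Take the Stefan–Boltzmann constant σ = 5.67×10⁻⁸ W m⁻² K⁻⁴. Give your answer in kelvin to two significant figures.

-5.4 K

Unperturbed T_e = [753.0·(1−0.428)/(4σ)]^¼ = 208.8 K.
The change in absorbed flux is Δ[S(1−α)/4] = −SΔα/4 = -11.11 W m⁻².
The Planck feedback parameter is 4σT_e³ = 2.063 W m⁻²/K.
Hence the no-feedback warming is ΔF/(4σT_e³) = -5.38 K.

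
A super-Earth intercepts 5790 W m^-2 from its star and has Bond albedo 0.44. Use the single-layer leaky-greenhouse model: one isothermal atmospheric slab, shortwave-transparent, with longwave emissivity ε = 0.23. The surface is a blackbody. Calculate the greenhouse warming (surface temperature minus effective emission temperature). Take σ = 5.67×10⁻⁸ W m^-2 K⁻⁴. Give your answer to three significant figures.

10.7 K

At the top of the atmosphere, σT_e⁴ = S(1−α)/4 = 810.6 W m^-2, giving T_e = 345.8 K.
The surface balance (absorbed SW + ε·downward IR = σT_s⁴) with T_a⁴ = T_s⁴/2 reduces to T_s = T_e·[2/(2−ε)]^¼ = 356.5 K.
The atmosphere warms the surface by 10.72 K.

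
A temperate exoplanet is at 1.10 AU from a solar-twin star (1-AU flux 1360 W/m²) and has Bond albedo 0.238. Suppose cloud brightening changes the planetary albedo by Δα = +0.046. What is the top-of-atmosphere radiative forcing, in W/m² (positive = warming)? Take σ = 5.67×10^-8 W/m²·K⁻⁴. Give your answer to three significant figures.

-12.9 W/m²

Irradiance scales as 1/d², so S = 1360 W/m² × (1/1.10)² = 1124 W/m².
The change in absorbed flux is Δ[S(1−α)/4] = −SΔα/4 = -12.93 W/m².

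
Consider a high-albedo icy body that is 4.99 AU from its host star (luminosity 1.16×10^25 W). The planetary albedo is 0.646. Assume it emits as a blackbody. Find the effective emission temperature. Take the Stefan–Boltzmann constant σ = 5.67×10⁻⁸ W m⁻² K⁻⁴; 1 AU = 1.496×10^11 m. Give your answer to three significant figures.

40.1 K

d = 4.99 × 1.496×10^11 m = 7.465×10^11 m.
Flux at the orbit: S = L/(4πd²) = 1.16×10^25/(4π·(7.47×10^11)²) = 1.656 W m⁻².
Absorbed flux (global mean): S(1−α)/4 = 1.656·0.354/4 = 0.1466 W m⁻².
In equilibrium σT⁴ equals this, so T = 40.10 K.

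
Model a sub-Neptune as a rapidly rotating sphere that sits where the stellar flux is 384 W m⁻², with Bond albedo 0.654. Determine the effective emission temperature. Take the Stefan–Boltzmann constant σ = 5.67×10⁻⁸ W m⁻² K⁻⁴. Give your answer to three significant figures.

Absorbed flux (global mean): S(1−α)/4 = 384.0·0.346/4 = 33.22 W m⁻².
Balancing against σT⁴: T = (33.22/5.67×10⁻⁸)^(1/4) = 155.6 K.

156 K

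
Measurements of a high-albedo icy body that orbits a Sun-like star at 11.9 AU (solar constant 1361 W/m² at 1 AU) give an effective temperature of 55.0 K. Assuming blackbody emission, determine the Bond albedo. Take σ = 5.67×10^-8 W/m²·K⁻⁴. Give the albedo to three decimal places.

0.784

By the inverse-square law, S = 1361/11.9² = 9.611 W/m².
Energy balance: S(1−α)/4 = σT⁴, so 1−α = 4σT⁴/S.
σT⁴ = 0.5188 W/m², so 4σT⁴ = 2.075 W/m².
Hence α = 1 − 2.075/9.611 = 0.7841.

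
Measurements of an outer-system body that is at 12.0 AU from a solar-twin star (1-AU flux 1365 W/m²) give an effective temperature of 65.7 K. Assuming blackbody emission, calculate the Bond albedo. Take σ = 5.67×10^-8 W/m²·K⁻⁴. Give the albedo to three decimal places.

0.554

Flux at the orbit: S = 1365/(12.0)² = 9.479 W/m².
Rearranging the radiative balance, α = 1 − 4σT⁴/S.
σT⁴ = 1.056 W/m², so 4σT⁴ = 4.226 W/m².
Hence α = 1 − 4.226/9.479 = 0.5542.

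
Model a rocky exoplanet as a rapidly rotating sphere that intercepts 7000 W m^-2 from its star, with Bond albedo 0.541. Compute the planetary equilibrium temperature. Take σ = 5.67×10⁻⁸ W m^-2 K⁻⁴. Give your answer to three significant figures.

345 K

Absorbed flux (global mean): S(1−α)/4 = 7000·0.459/4 = 803.2 W m^-2.
Balancing against σT⁴: T = (803.2/5.67×10⁻⁸)^(1/4) = 345.0 K.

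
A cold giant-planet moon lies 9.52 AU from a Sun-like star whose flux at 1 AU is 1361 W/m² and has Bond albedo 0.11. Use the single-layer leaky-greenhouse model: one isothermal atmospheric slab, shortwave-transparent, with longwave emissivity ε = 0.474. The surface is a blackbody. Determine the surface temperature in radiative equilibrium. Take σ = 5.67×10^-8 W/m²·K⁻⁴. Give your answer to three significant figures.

Irradiance scales as 1/d², so S = 1361 W/m² × (1/9.52)² = 15.02 W/m².
At the top of the atmosphere, σT_e⁴ = S(1−α)/4 = 3.341 W/m², giving T_e = 87.62 K.
Surface balance with a leaky layer gives σT_s⁴ = σT_e⁴·2/(2−ε), so T_s = T_e·[2/(2−0.474)]^(1/4) = 93.75 K.

93.7 K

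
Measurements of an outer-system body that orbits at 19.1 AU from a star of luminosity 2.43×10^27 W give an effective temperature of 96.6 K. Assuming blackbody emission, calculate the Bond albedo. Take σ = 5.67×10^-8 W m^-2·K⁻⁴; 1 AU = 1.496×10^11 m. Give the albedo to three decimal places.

0.166

d = 19.1 × 1.496×10^11 m = 2.857×10^12 m.
Spreading L over a sphere of radius d: S = 2.43×10^27/(4π·2.86×10^12²) = 23.68 W m^-2.
Rearranging the radiative balance, α = 1 − 4σT⁴/S.
4σT⁴ = 4·5.67×10⁻⁸·(96.6)⁴ = 19.75 W m^-2.
Hence α = 1 − 19.75/23.68 = 0.1662.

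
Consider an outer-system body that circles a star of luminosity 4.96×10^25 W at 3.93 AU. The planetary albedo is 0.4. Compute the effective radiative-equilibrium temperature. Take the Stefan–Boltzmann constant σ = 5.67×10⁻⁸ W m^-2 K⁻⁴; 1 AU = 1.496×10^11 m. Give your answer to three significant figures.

d = 3.93 × 1.496×10^11 m = 5.879×10^11 m.
Spreading L over a sphere of radius d: S = 4.96×10^25/(4π·5.88×10^11²) = 11.42 W m^-2.
Absorbed flux (global mean): S(1−α)/4 = 11.42·0.6/4 = 1.713 W m^-2.
Balancing against σT⁴: T = (1.713/5.67×10⁻⁸)^(1/4) = 74.14 K.

74.1 kelvin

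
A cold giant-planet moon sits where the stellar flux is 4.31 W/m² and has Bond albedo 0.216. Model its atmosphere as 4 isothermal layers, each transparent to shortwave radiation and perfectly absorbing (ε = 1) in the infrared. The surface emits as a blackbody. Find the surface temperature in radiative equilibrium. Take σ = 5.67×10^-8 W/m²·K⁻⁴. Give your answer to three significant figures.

92.9 kelvin

Top-of-atmosphere balance: σT_e⁴ = S(1−α)/4 = 0.8448 W/m² → T_e = 62.13 K.
With N = 4 opaque layers, T_s = (N+1)^(1/4)·T_e = 5^(1/4)·62.13 = 92.90 K.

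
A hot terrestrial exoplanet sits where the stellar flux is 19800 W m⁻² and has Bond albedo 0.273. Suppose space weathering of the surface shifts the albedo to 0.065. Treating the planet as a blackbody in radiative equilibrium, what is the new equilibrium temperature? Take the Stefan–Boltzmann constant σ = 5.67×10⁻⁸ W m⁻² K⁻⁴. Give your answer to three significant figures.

535 K

T₂ = [S(1−α₂)/(4σ)]^(1/4) = [19800·0.935/(4σ)]^(1/4) = 534.5 K.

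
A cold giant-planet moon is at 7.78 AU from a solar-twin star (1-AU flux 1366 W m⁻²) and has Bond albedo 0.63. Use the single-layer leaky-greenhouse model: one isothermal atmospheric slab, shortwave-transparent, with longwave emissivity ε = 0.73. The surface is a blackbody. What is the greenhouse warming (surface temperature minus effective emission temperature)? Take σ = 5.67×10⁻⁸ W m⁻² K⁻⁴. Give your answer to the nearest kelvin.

Flux at the orbit: S = 1366/(7.78)² = 22.57 W m⁻².
The planet radiates to space at T_e = [S(1−α)/(4σ)]^(1/4) = 77.90 K.
Surface balance with a leaky layer gives σT_s⁴ = σT_e⁴·2/(2−ε), so T_s = T_e·[2/(2−0.73)]^(1/4) = 87.26 K.
Greenhouse warming: T_s − T_e = 9.365 K.

9 K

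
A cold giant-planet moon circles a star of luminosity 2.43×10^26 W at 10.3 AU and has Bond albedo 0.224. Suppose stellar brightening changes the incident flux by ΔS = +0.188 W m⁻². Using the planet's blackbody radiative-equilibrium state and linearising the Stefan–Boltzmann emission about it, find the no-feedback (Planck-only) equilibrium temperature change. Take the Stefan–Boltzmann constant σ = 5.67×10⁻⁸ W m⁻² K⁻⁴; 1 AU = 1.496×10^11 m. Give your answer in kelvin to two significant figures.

0.42 K

Orbital distance: d = 10.3 AU = 1.541×10^12 m.
S = L/(4πd²) = 8.144 W m⁻².
Reference equilibrium: T_e = [S(1−α)/(4σ)]^(1/4) = 72.66 K.
Only a fraction (1−α) is absorbed and it's spread over 4πR², so ΔF = (1−α)ΔS/4 = 0.03647 W m⁻².
Linearising σT⁴ gives d(σT⁴)/dT = 4σT_e³ = 0.08699 W m⁻² per K.
ΔT₀ = ΔF/λ_P = 0.03647/0.08699 = 0.419 K.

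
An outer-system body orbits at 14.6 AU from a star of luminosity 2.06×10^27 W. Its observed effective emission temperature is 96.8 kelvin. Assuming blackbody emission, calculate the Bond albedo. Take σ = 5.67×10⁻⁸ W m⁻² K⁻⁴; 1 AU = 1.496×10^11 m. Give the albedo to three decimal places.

d = 14.6 × 1.496×10^11 m = 2.184×10^12 m.
Flux at the orbit: S = L/(4πd²) = 2.06×10^27/(4π·(2.18×10^12)²) = 34.36 W m⁻².
Energy balance: S(1−α)/4 = σT⁴, so 1−α = 4σT⁴/S.
σT⁴ = 4.978 W m⁻², so 4σT⁴ = 19.91 W m⁻².
1−α = 19.91/34.36 = 0.5795, so α = 0.4205.

0.420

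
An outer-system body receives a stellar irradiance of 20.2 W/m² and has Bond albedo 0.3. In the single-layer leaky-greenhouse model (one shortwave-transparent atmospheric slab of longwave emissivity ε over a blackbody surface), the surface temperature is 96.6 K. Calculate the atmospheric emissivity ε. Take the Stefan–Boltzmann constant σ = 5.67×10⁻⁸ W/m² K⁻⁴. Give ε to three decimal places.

0.568

First, T_e = [20.20·(1−0.3)/(4σ)]^(1/4) = 88.86 K.
Since (2−ε)/2 = (T_e/T_s)⁴ = 0.7160, ε = 0.5681.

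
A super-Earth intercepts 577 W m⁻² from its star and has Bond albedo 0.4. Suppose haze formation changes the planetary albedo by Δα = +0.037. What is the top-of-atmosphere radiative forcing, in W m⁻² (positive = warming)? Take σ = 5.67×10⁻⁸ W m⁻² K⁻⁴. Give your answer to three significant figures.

The change in absorbed flux is Δ[S(1−α)/4] = −SΔα/4 = -5.337 W m⁻².

-5.34 W m⁻²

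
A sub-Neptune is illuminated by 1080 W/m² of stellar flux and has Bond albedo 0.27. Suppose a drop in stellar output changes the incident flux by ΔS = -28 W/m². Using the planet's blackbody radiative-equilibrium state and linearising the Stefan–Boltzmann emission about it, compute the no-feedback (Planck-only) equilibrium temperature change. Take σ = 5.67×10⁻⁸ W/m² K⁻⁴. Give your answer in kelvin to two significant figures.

-1.6 K

The baseline emission temperature is T_e = 242.8 K.
TOA radiative forcing: ΔF = (1−α)ΔS/4 = 0.73·(-28)/4 = -5.110 W/m².
The Planck feedback parameter is 4σT_e³ = 3.247 W/m²/K.
So ΔT₀ = -5.110/3.247 = -1.57 K.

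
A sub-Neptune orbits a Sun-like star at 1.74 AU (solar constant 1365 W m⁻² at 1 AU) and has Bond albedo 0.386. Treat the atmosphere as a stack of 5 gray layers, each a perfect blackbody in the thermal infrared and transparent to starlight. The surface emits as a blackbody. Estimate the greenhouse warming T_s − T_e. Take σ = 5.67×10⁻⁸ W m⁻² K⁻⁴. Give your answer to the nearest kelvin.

Flux at the orbit: S = 1365/(1.74)² = 450.9 W m⁻².
The effective emission temperature is T_e = [S(1−α)/(4σ)]^¼ = 186.9 K.
Surface: T_s = (6)^¼·T_e = 292.5 K.
Warming: T_s − T_e = 105.6 K.

106 kelvin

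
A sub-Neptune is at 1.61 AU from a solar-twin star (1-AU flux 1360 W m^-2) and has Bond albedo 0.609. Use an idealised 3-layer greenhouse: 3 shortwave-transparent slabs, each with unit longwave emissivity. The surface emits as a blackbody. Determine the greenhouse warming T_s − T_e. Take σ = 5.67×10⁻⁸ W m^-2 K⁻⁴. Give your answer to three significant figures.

Flux at the orbit: S = 1360/(1.61)² = 524.7 W m^-2.
The effective emission temperature is T_e = [S(1−α)/(4σ)]^¼ = 173.4 K.
T_s = (N+1)^(1/4)·T_e = 245.3 K.
So the greenhouse effect raises the surface by 245.3 − 173.4 = 71.83 K.

71.8 K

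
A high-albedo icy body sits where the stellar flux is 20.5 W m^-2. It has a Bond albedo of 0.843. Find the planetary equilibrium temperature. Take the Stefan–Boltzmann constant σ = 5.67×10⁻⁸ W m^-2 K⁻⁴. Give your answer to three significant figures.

Averaging over the sphere, the absorbed flux is S(1−α)/4 = 0.8046 W m^-2.
In equilibrium σT⁴ equals this, so T = 61.38 K.

61.4 K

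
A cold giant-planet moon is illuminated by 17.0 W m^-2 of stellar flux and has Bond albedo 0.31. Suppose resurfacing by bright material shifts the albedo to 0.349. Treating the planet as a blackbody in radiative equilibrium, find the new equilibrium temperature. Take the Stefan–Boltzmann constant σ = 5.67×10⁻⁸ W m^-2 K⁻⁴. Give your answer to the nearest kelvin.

84 kelvin

New equilibrium: T₂ = [(1−0.349)·17.00/(4σ)]^(1/4) = 83.58 K.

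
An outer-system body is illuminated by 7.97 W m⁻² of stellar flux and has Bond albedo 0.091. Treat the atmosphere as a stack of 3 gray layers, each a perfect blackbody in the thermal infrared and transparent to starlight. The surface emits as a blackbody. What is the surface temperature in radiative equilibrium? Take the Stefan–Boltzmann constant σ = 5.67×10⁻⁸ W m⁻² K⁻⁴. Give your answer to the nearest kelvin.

106 K

The effective emission temperature is T_e = [S(1−α)/(4σ)]^¼ = 75.18 K.
Layer-by-layer balance gives σT_s⁴ = (N+1)σT_e⁴, so T_s = 4^¼·75.18 = 106.3 K.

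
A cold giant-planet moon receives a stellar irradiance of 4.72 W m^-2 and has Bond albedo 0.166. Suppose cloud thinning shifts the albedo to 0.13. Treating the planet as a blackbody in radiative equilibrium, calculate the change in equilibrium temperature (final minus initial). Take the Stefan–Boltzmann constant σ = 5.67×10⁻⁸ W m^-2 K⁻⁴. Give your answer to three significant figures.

0.686 K

Before: T₁ = [4.720·0.834/(4σ)]^(1/4) = 64.55 K.
Final:   T₂ = [S(1−0.13)/(4σ)]^(1/4) = 65.23 K.
ΔT = T₂ − T₁ = 0.6855 K.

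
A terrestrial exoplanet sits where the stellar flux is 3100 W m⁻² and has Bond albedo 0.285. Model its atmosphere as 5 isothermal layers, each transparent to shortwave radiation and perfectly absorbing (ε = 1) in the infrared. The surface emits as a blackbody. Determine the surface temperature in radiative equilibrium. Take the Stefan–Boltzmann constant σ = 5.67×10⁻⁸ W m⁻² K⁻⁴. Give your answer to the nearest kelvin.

492 K

Top-of-atmosphere balance: σT_e⁴ = S(1−α)/4 = 554.1 W m⁻² → T_e = 314.4 K.
With N = 5 opaque layers, T_s = (N+1)^(1/4)·T_e = 6^(1/4)·314.4 = 492.1 K.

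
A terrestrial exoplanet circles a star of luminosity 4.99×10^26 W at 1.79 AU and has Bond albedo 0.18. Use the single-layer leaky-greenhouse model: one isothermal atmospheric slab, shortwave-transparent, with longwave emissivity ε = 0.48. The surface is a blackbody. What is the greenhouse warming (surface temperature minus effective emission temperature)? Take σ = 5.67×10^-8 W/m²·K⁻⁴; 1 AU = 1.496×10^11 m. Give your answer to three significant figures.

Orbital distance: d = 1.79 AU = 2.678×10^11 m.
Spreading L over a sphere of radius d: S = 4.99×10^26/(4π·2.68×10^11²) = 553.8 W/m².
At the top of the atmosphere, σT_e⁴ = S(1−α)/4 = 113.5 W/m², giving T_e = 211.5 K.
The surface balance (absorbed SW + ε·downward IR = σT_s⁴) with T_a⁴ = T_s⁴/2 reduces to T_s = T_e·[2/(2−ε)]^¼ = 226.6 K.
The atmosphere warms the surface by 15.02 K.

15.0 K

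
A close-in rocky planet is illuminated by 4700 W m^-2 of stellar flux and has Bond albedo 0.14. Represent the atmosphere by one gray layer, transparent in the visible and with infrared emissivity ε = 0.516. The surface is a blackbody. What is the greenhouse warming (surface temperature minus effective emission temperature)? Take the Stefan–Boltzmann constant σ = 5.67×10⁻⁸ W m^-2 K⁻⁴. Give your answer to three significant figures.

28.3 K

The planet radiates to space at T_e = [S(1−α)/(4σ)]^(1/4) = 365.4 K.
Surface balance with a leaky layer gives σT_s⁴ = σT_e⁴·2/(2−ε), so T_s = T_e·[2/(2−0.516)]^(1/4) = 393.7 K.
T_s − T_e = 393.7 − 365.4 = 28.30 K.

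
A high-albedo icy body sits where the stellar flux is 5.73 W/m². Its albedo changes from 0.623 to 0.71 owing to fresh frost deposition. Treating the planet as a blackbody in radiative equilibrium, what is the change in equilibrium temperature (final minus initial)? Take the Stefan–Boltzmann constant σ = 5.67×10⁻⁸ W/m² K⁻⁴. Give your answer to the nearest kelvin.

Before: T₁ = [5.730·0.377/(4σ)]^(1/4) = 55.55 K.
With α = 0.71, T₂ = 52.03 K.
ΔT = T₂ − T₁ = -3.527 K.

-4 K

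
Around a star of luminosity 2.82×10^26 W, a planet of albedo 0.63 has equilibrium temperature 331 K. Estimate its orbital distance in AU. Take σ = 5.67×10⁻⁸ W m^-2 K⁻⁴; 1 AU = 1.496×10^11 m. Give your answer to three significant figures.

0.369 AU

Energy balance gives S = 4σT⁴/(1−α) = 7358 W m^-2.
From L = 4πd²S, d = √(2.82×10^26/(4π·7358)) = 5.523×10^10 m = 0.3692 AU.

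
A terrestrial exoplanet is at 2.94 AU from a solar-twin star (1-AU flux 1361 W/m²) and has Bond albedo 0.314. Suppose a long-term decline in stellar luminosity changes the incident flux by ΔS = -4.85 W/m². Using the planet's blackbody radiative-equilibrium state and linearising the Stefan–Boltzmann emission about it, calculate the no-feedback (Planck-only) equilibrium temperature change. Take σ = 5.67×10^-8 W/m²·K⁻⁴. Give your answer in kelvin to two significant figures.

By the inverse-square law, S = 1361/2.94² = 157.5 W/m².
Unperturbed T_e = [157.5·(1−0.314)/(4σ)]^¼ = 147.7 K.
TOA radiative forcing: ΔF = (1−α)ΔS/4 = 0.686·(-4.85)/4 = -0.8318 W/m².
Planck response: λ_P = 4σT_e³ = 4·5.67×10⁻⁸·(147.7)³ = 0.7312 W/m²/K.
So ΔT₀ = -0.8318/0.7312 = -1.14 K.

-1.1 K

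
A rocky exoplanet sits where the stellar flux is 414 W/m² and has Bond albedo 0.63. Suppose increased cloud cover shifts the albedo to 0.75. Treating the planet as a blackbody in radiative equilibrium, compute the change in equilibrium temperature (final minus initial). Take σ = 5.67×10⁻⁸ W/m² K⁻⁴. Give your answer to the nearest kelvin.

Initial: T₁ = [S(1−0.63)/(4σ)]^(1/4) = 161.2 K.
Final:   T₂ = [S(1−0.75)/(4σ)]^(1/4) = 146.2 K.
Change: 146.2 − 161.2 = -15.05 K.

-15 kelvin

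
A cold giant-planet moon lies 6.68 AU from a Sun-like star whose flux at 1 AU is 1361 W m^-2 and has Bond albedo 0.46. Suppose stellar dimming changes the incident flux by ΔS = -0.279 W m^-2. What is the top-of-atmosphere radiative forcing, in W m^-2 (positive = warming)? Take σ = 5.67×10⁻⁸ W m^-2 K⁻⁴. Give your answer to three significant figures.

Irradiance scales as 1/d², so S = 1361 W m^-2 × (1/6.68)² = 30.50 W m^-2.
ΔF = Δ[S(1−α)]/4 = (1−0.46)·-0.279/4 = -0.03767 W m^-2.

-0.0377 W m^-2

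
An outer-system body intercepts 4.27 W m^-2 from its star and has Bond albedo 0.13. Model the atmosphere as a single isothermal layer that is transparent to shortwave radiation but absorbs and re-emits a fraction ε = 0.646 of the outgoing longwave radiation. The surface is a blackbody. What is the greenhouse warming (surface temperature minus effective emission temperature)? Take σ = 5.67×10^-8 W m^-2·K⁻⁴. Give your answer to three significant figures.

The planet radiates to space at T_e = [S(1−α)/(4σ)]^(1/4) = 63.62 K.
Surface balance with a leaky layer gives σT_s⁴ = σT_e⁴·2/(2−ε), so T_s = T_e·[2/(2−0.646)]^(1/4) = 70.13 K.
T_s − T_e = 70.13 − 63.62 = 6.517 K.

6.52 K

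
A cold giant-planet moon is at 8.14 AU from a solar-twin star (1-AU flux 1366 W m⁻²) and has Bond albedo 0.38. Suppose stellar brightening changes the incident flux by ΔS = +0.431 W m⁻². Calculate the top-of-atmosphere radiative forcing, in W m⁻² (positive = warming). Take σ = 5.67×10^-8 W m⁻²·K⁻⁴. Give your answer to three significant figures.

0.0668 W m⁻²

By the inverse-square law, S = 1366/8.14² = 20.62 W m⁻².
TOA radiative forcing: ΔF = (1−α)ΔS/4 = 0.62·(+0.431)/4 = 0.06681 W m⁻².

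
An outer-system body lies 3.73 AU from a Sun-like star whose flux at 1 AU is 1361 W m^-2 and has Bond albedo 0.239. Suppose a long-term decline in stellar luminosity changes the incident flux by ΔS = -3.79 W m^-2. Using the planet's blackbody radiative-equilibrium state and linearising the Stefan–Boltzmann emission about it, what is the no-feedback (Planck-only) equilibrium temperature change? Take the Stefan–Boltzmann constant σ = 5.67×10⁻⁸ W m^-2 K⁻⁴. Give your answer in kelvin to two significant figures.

-1.3 K

By the inverse-square law, S = 1361/3.73² = 97.82 W m^-2.
Reference equilibrium: T_e = [S(1−α)/(4σ)]^(1/4) = 134.6 K.
TOA radiative forcing: ΔF = (1−α)ΔS/4 = 0.761·(-3.79)/4 = -0.7210 W m^-2.
Linearising σT⁴ gives d(σT⁴)/dT = 4σT_e³ = 0.5531 W m^-2 per K.
Hence the no-feedback warming is ΔF/(4σT_e³) = -1.30 K.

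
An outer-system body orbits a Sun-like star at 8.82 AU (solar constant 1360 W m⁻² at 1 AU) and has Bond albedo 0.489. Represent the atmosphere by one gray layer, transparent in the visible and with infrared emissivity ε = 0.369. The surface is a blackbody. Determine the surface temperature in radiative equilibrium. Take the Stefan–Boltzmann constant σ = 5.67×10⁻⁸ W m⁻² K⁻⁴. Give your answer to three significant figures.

By the inverse-square law, S = 1360/8.82² = 17.48 W m⁻².
Effective emission temperature (TOA balance): σT_e⁴ = S(1−α)/4 = 2.233 W m⁻² → T_e = 79.22 K.
For a single slab of emissivity ε, T_s⁴ = 2T_e⁴/(2−ε); thus T_s = 79.22·(1.226)^(1/4) = 83.37 K.

83.4 kelvin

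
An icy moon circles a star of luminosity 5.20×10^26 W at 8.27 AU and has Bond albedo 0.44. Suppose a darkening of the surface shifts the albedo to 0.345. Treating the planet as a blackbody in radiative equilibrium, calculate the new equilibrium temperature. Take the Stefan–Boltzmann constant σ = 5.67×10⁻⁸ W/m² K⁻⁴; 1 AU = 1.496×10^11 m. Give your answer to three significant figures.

94.0 K

Orbital distance: d = 8.27 AU = 1.237×10^12 m.
Spreading L over a sphere of radius d: S = 5.20×10^26/(4π·1.24×10^12²) = 27.03 W/m².
T₂ = [S(1−α₂)/(4σ)]^(1/4) = [27.03·0.655/(4σ)]^(1/4) = 94.00 K.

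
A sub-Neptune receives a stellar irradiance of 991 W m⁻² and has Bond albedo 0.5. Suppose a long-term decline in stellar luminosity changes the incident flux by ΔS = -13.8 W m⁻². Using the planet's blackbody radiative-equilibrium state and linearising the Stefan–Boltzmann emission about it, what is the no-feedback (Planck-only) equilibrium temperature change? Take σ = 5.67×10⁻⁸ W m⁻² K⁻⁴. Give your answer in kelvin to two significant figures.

-0.75 kelvin

Reference equilibrium: T_e = [S(1−α)/(4σ)]^(1/4) = 216.2 K.
TOA radiative forcing: ΔF = (1−α)ΔS/4 = 0.5·(-13.8)/4 = -1.725 W m⁻².
Linearising σT⁴ gives d(σT⁴)/dT = 4σT_e³ = 2.292 W m⁻² per K.
So ΔT₀ = -1.725/2.292 = -0.753 K.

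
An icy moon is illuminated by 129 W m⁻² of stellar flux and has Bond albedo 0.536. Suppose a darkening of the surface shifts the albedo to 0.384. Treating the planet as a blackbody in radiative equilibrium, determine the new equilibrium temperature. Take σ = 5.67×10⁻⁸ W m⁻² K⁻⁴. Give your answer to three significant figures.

With the new albedo, S(1−α₂)/4 = 19.87 W m⁻², so T₂ = 136.8 K.

137 K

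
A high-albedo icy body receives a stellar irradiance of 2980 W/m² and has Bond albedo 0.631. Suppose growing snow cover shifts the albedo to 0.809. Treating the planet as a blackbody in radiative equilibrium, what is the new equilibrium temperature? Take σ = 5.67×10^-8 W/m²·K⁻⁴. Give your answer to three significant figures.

224 K

T₂ = [S(1−α₂)/(4σ)]^(1/4) = [2980·0.191/(4σ)]^(1/4) = 223.8 K.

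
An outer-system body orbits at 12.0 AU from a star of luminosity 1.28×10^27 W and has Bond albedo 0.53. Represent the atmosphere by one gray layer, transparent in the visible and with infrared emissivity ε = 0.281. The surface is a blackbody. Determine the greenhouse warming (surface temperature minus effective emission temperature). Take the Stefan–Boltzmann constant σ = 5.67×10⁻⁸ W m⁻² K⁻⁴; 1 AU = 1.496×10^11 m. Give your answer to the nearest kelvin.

d = 12.0 × 1.496×10^11 m = 1.795×10^12 m.
Flux at the orbit: S = L/(4πd²) = 1.28×10^27/(4π·(1.80×10^12)²) = 31.61 W m⁻².
The planet radiates to space at T_e = [S(1−α)/(4σ)]^(1/4) = 89.96 K.
Surface balance with a leaky layer gives σT_s⁴ = σT_e⁴·2/(2−ε), so T_s = T_e·[2/(2−0.281)]^(1/4) = 93.43 K.
T_s − T_e = 93.43 − 89.96 = 3.470 K.

3 K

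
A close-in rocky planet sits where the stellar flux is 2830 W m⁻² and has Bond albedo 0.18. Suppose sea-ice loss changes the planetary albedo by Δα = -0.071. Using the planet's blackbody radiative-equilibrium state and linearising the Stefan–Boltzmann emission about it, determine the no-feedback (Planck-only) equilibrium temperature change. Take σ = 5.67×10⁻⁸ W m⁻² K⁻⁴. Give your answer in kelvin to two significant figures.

6.9 kelvin

Reference equilibrium: T_e = [S(1−α)/(4σ)]^(1/4) = 318.0 K.
The change in absorbed flux is Δ[S(1−α)/4] = −SΔα/4 = 50.23 W m⁻².
Linearising σT⁴ gives d(σT⁴)/dT = 4σT_e³ = 7.296 W m⁻² per K.
ΔT₀ = ΔF/λ_P = 50.23/7.296 = 6.88 K.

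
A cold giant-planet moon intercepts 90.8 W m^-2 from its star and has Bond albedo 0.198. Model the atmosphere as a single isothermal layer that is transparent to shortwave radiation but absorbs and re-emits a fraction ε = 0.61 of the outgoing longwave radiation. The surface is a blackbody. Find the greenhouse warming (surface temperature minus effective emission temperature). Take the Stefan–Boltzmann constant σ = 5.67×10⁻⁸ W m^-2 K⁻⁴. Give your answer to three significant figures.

The planet radiates to space at T_e = [S(1−α)/(4σ)]^(1/4) = 133.9 K.
For a single slab of emissivity ε, T_s⁴ = 2T_e⁴/(2−ε); thus T_s = 133.9·(1.439)^(1/4) = 146.6 K.
The atmosphere warms the surface by 12.75 K.

12.7 K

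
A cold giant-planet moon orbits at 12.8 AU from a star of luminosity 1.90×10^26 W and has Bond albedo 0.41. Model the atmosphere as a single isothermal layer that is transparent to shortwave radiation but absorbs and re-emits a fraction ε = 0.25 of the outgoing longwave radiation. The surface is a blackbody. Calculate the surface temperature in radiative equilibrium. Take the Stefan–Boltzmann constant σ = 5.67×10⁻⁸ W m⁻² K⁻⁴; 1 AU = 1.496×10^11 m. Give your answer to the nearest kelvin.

59 K

Orbital distance: d = 12.8 AU = 1.915×10^12 m.
Spreading L over a sphere of radius d: S = 1.90×10^26/(4π·1.91×10^12²) = 4.123 W m⁻².
The planet radiates to space at T_e = [S(1−α)/(4σ)]^(1/4) = 57.23 K.
For a single slab of emissivity ε, T_s⁴ = 2T_e⁴/(2−ε); thus T_s = 57.23·(1.143)^(1/4) = 59.17 K.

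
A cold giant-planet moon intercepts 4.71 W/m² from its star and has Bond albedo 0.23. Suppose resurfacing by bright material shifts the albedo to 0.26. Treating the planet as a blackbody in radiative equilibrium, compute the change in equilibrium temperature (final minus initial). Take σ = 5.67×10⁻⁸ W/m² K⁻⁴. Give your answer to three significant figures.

-0.625 K

Initial: T₁ = [S(1−0.23)/(4σ)]^(1/4) = 63.24 K.
With α = 0.26, T₂ = 62.61 K.
ΔT = T₂ − T₁ = -0.6251 K.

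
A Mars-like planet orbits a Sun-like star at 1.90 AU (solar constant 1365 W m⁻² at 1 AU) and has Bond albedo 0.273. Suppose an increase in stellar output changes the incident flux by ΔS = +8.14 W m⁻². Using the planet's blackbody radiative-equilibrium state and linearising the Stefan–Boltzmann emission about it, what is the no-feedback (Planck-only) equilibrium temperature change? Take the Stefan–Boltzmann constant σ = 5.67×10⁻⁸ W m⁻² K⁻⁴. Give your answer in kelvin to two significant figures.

Flux at the orbit: S = 1365/(1.90)² = 378.1 W m⁻².
Unperturbed T_e = [378.1·(1−0.273)/(4σ)]^¼ = 186.6 K.
ΔF = Δ[S(1−α)]/4 = (1−0.273)·+8.14/4 = 1.479 W m⁻².
Planck response: λ_P = 4σT_e³ = 4·5.67×10⁻⁸·(186.6)³ = 1.473 W m⁻²/K.
So ΔT₀ = 1.479/1.473 = 1.00 K.

1.0 K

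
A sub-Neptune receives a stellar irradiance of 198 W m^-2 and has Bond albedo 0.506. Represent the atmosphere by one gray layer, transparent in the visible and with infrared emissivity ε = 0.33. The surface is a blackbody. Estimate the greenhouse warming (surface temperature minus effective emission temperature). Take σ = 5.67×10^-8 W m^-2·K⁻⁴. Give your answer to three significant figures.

6.65 K

The planet radiates to space at T_e = [S(1−α)/(4σ)]^(1/4) = 144.1 K.
The surface balance (absorbed SW + ε·downward IR = σT_s⁴) with T_a⁴ = T_s⁴/2 reduces to T_s = T_e·[2/(2−ε)]^¼ = 150.8 K.
The atmosphere warms the surface by 6.645 K.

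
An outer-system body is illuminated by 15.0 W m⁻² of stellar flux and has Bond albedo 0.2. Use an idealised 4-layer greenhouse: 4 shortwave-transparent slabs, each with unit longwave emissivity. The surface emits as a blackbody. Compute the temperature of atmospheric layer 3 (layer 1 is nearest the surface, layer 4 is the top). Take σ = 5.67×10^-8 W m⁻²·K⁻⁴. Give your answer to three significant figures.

OLR = S(1−α)/4 = 3.000 W m⁻²; the top layer radiates at T_e = 85.29 K.
Each opaque layer satisfies 2T_j⁴ = T_{j−1}⁴ + T_{j+1}⁴, giving T_k⁴ = (N+1−k)T_e⁴.
T_3 = (2)^(1/4)·85.29 = 101.4 K.

101 K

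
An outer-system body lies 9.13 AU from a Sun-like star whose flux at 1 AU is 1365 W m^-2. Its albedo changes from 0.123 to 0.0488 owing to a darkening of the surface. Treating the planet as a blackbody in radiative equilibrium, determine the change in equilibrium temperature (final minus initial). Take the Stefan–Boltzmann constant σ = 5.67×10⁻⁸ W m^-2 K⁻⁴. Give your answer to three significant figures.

1.83 K

By the inverse-square law, S = 1365/9.13² = 16.38 W m^-2.
Initial: T₁ = [S(1−0.123)/(4σ)]^(1/4) = 89.20 K.
With α = 0.0488, T₂ = 91.03 K.
ΔT = T₂ − T₁ = 1.830 K.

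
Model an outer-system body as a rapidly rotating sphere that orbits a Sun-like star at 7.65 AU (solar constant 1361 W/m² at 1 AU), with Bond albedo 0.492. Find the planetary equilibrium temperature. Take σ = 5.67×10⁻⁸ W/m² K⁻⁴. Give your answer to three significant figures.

By the inverse-square law, S = 1361/7.65² = 23.26 W/m².
Absorbed flux (global mean): S(1−α)/4 = 23.26·0.508/4 = 2.954 W/m².
Balancing against σT⁴: T = (2.954/5.67×10⁻⁸)^(1/4) = 84.96 K.

85.0 K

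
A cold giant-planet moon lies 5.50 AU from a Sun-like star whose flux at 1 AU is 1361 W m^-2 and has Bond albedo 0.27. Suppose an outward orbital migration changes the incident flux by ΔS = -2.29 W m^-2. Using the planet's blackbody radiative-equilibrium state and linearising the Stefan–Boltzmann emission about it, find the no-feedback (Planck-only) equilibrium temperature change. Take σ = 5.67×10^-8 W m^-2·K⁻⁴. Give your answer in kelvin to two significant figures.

-1.4 K

By the inverse-square law, S = 1361/5.50² = 44.99 W m^-2.
Unperturbed T_e = [44.99·(1−0.27)/(4σ)]^¼ = 109.7 K.
ΔF = Δ[S(1−α)]/4 = (1−0.27)·-2.29/4 = -0.4179 W m^-2.
Planck response: λ_P = 4σT_e³ = 4·5.67×10⁻⁸·(109.7)³ = 0.2994 W m^-2/K.
So ΔT₀ = -0.4179/0.2994 = -1.40 K.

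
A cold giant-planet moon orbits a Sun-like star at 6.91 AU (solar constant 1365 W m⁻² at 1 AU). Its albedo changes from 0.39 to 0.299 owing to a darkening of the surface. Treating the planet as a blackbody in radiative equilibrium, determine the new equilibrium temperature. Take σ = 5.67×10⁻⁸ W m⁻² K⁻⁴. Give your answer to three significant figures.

97.0 K

Flux at the orbit: S = 1365/(6.91)² = 28.59 W m⁻².
T₂ = [S(1−α₂)/(4σ)]^(1/4) = [28.59·0.701/(4σ)]^(1/4) = 96.95 K.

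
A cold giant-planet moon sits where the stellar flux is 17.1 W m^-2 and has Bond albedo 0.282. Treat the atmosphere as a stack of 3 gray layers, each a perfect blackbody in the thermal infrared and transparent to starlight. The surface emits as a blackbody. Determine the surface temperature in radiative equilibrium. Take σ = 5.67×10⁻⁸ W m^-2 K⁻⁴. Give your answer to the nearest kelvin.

The effective emission temperature is T_e = [S(1−α)/(4σ)]^¼ = 85.78 K.
With N = 3 opaque layers, T_s = (N+1)^(1/4)·T_e = 4^(1/4)·85.78 = 121.3 K.

121 K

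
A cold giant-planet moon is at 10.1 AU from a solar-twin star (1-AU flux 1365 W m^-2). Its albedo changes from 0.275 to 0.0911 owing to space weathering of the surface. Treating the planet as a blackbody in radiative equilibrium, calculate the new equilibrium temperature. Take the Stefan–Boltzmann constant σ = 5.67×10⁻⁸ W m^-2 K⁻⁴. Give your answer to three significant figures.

By the inverse-square law, S = 1365/10.1² = 13.38 W m^-2.
New equilibrium: T₂ = [(1−0.0911)·13.38/(4σ)]^(1/4) = 85.57 K.

85.6 K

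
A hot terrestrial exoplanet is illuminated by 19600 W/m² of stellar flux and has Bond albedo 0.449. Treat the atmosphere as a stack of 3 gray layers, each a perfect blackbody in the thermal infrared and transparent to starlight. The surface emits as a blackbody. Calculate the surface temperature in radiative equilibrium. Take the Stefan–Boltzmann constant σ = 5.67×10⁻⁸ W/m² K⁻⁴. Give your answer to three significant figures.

The effective emission temperature is T_e = [S(1−α)/(4σ)]^¼ = 467.1 K.
Layer-by-layer balance gives σT_s⁴ = (N+1)σT_e⁴, so T_s = 4^¼·467.1 = 660.6 K.

661 kelvin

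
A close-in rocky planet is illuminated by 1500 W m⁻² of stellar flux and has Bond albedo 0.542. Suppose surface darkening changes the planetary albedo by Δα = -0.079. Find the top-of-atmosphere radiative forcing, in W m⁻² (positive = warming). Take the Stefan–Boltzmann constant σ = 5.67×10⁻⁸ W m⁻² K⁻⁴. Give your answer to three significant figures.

The change in absorbed flux is Δ[S(1−α)/4] = −SΔα/4 = 29.62 W m⁻².

29.6 W m⁻²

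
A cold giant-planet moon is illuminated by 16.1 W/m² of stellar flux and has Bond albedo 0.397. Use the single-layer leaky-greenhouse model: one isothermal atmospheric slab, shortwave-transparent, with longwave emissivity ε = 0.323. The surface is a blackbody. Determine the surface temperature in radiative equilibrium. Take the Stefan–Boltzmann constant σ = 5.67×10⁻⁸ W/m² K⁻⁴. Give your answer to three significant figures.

84.5 K

Effective emission temperature (TOA balance): σT_e⁴ = S(1−α)/4 = 2.427 W/m² → T_e = 80.89 K.
Surface balance with a leaky layer gives σT_s⁴ = σT_e⁴·2/(2−ε), so T_s = T_e·[2/(2−0.323)]^(1/4) = 84.53 K.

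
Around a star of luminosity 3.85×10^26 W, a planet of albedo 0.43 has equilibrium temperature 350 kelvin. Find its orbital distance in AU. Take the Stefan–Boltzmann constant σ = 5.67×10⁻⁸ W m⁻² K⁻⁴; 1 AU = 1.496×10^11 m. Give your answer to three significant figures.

Energy balance gives S = 4σT⁴/(1−α) = 5971 W m⁻².
S = L/(4πd²) → d = √(L/4πS) = √(3.85×10^26/(4π·5971)) = 7.163×10^10 m = 0.4788 AU.

0.479 AU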